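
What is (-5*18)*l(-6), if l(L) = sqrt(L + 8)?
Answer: -90*sqrt(2) ≈ -127.28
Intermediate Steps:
l(L) = sqrt(8 + L)
(-5*18)*l(-6) = (-5*18)*sqrt(8 - 6) = -90*sqrt(2)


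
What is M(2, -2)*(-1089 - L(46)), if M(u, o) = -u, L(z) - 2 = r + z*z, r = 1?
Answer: 6416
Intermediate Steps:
L(z) = 3 + z² (L(z) = 2 + (1 + z*z) = 2 + (1 + z²) = 3 + z²)
M(2, -2)*(-1089 - L(46)) = (-1*2)*(-1089 - (3 + 46²)) = -2*(-1089 - (3 + 2116)) = -2*(-1089 - 1*2119) = -2*(-1089 - 2119) = -2*(-3208) = 6416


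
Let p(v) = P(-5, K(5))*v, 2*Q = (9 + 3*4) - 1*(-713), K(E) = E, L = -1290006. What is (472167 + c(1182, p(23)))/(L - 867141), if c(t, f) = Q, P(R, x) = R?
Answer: -472534/2157147 ≈ -0.21906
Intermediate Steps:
Q = 367 (Q = ((9 + 3*4) - 1*(-713))/2 = ((9 + 12) + 713)/2 = (21 + 713)/2 = (½)*734 = 367)
p(v) = -5*v
c(t, f) = 367
(472167 + c(1182, p(23)))/(L - 867141) = (472167 + 367)/(-1290006 - 867141) = 472534/(-2157147) = 472534*(-1/2157147) = -472534/2157147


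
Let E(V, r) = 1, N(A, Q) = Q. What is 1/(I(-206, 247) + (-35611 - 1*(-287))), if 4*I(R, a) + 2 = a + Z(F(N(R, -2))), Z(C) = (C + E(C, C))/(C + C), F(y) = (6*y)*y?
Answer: -192/6770423 ≈ -2.8359e-5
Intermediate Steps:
F(y) = 6*y**2
Z(C) = (1 + C)/(2*C) (Z(C) = (C + 1)/(C + C) = (1 + C)/((2*C)) = (1 + C)*(1/(2*C)) = (1 + C)/(2*C))
I(R, a) = -71/192 + a/4 (I(R, a) = -1/2 + (a + (1 + 6*(-2)**2)/(2*((6*(-2)**2))))/4 = -1/2 + (a + (1 + 6*4)/(2*((6*4))))/4 = -1/2 + (a + (1/2)*(1 + 24)/24)/4 = -1/2 + (a + (1/2)*(1/24)*25)/4 = -1/2 + (a + 25/48)/4 = -1/2 + (25/48 + a)/4 = -1/2 + (25/192 + a/4) = -71/192 + a/4)
1/(I(-206, 247) + (-35611 - 1*(-287))) = 1/((-71/192 + (1/4)*247) + (-35611 - 1*(-287))) = 1/((-71/192 + 247/4) + (-35611 + 287)) = 1/(11785/192 - 35324) = 1/(-6770423/192) = -192/6770423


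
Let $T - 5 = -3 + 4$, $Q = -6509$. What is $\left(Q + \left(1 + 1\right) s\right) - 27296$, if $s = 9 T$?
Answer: $-33697$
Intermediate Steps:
$T = 6$ ($T = 5 + \left(-3 + 4\right) = 5 + 1 = 6$)
$s = 54$ ($s = 9 \cdot 6 = 54$)
$\left(Q + \left(1 + 1\right) s\right) - 27296 = \left(-6509 + \left(1 + 1\right) 54\right) - 27296 = \left(-6509 + 2 \cdot 54\right) - 27296 = \left(-6509 + 108\right) - 27296 = -6401 - 27296 = -33697$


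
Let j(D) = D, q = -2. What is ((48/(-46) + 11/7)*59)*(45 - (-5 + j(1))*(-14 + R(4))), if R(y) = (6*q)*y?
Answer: -145435/23 ≈ -6323.3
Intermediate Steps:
R(y) = -12*y (R(y) = (6*(-2))*y = -12*y)
((48/(-46) + 11/7)*59)*(45 - (-5 + j(1))*(-14 + R(4))) = ((48/(-46) + 11/7)*59)*(45 - (-5 + 1)*(-14 - 12*4)) = ((48*(-1/46) + 11*(1/7))*59)*(45 - (-4)*(-14 - 48)) = ((-24/23 + 11/7)*59)*(45 - (-4)*(-62)) = ((85/161)*59)*(45 - 1*248) = 5015*(45 - 248)/161 = (5015/161)*(-203) = -145435/23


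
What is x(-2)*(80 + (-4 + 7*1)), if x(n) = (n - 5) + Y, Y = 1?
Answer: -498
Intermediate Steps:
x(n) = -4 + n (x(n) = (n - 5) + 1 = (-5 + n) + 1 = -4 + n)
x(-2)*(80 + (-4 + 7*1)) = (-4 - 2)*(80 + (-4 + 7*1)) = -6*(80 + (-4 + 7)) = -6*(80 + 3) = -6*83 = -498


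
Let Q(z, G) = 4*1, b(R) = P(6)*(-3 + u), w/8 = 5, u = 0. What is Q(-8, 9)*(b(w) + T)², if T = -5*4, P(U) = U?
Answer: 5776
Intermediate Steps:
T = -20
w = 40 (w = 8*5 = 40)
b(R) = -18 (b(R) = 6*(-3 + 0) = 6*(-3) = -18)
Q(z, G) = 4
Q(-8, 9)*(b(w) + T)² = 4*(-18 - 20)² = 4*(-38)² = 4*1444 = 5776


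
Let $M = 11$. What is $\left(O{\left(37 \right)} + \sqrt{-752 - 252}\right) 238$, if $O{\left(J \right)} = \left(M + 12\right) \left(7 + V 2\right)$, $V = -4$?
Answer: $-5474 + 476 i \sqrt{251} \approx -5474.0 + 7541.3 i$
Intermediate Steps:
$O{\left(J \right)} = -23$ ($O{\left(J \right)} = \left(11 + 12\right) \left(7 - 8\right) = 23 \left(7 - 8\right) = 23 \left(-1\right) = -23$)
$\left(O{\left(37 \right)} + \sqrt{-752 - 252}\right) 238 = \left(-23 + \sqrt{-752 - 252}\right) 238 = \left(-23 + \sqrt{-1004}\right) 238 = \left(-23 + 2 i \sqrt{251}\right) 238 = -5474 + 476 i \sqrt{251}$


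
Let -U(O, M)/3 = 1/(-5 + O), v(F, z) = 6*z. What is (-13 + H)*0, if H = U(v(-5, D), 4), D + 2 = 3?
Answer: 0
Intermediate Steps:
D = 1 (D = -2 + 3 = 1)
U(O, M) = -3/(-5 + O)
H = -3 (H = -3/(-5 + 6*1) = -3/(-5 + 6) = -3/1 = -3*1 = -3)
(-13 + H)*0 = (-13 - 3)*0 = -16*0 = 0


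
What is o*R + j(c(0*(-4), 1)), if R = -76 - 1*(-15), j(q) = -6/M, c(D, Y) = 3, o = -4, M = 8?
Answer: 973/4 ≈ 243.25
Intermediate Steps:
j(q) = -¾ (j(q) = -6/8 = -6*⅛ = -¾)
R = -61 (R = -76 + 15 = -61)
o*R + j(c(0*(-4), 1)) = -4*(-61) - ¾ = 244 - ¾ = 973/4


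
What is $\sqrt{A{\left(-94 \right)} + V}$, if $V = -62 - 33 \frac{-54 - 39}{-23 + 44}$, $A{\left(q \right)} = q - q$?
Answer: $\frac{\sqrt{4123}}{7} \approx 9.1729$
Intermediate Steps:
$A{\left(q \right)} = 0$
$V = \frac{589}{7}$ ($V = -62 - 33 \left(- \frac{93}{21}\right) = -62 - 33 \left(\left(-93\right) \frac{1}{21}\right) = -62 - - \frac{1023}{7} = -62 + \frac{1023}{7} = \frac{589}{7} \approx 84.143$)
$\sqrt{A{\left(-94 \right)} + V} = \sqrt{0 + \frac{589}{7}} = \sqrt{\frac{589}{7}} = \frac{\sqrt{4123}}{7}$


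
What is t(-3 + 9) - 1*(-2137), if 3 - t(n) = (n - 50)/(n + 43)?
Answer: 104904/49 ≈ 2140.9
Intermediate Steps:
t(n) = 3 - (-50 + n)/(43 + n) (t(n) = 3 - (n - 50)/(n + 43) = 3 - (-50 + n)/(43 + n))
t(-3 + 9) - 1*(-2137) = (179 + 2*(-3 + 9))/(43 + (-3 + 9)) - 1*(-2137) = (179 + 2*6)/(43 + 6) + 2137 = (179 + 12)/49 + 2137 = (1/49)*191 + 2137 = 191/49 + 2137 = 104904/49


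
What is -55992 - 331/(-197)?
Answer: -11030093/197 ≈ -55990.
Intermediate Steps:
-55992 - 331/(-197) = -55992 - 331*(-1)/197 = -55992 - 1*(-331/197) = -55992 + 331/197 = -11030093/197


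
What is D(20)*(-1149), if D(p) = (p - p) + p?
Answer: -22980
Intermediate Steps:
D(p) = p (D(p) = 0 + p = p)
D(20)*(-1149) = 20*(-1149) = -22980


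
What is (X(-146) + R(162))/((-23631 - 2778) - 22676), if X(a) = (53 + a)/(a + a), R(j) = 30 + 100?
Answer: -38053/14332820 ≈ -0.0026550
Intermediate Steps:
R(j) = 130
X(a) = (53 + a)/(2*a) (X(a) = (53 + a)/((2*a)) = (53 + a)*(1/(2*a)) = (53 + a)/(2*a))
(X(-146) + R(162))/((-23631 - 2778) - 22676) = ((½)*(53 - 146)/(-146) + 130)/((-23631 - 2778) - 22676) = ((½)*(-1/146)*(-93) + 130)/(-26409 - 22676) = (93/292 + 130)/(-49085) = (38053/292)*(-1/49085) = -38053/14332820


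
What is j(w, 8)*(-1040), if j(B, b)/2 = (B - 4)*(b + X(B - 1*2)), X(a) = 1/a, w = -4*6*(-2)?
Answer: -16885440/23 ≈ -7.3415e+5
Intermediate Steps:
w = 48 (w = -24*(-2) = 48)
j(B, b) = 2*(-4 + B)*(b + 1/(-2 + B)) (j(B, b) = 2*((B - 4)*(b + 1/(B - 1*2))) = 2*((-4 + B)*(b + 1/(B - 2))) = 2*((-4 + B)*(b + 1/(-2 + B))) = 2*(-4 + B)*(b + 1/(-2 + B)))
j(w, 8)*(-1040) = (2*(-4 + 48 + 8*(-4 + 48)*(-2 + 48))/(-2 + 48))*(-1040) = (2*(-4 + 48 + 8*44*46)/46)*(-1040) = (2*(1/46)*(-4 + 48 + 16192))*(-1040) = (2*(1/46)*16236)*(-1040) = (16236/23)*(-1040) = -16885440/23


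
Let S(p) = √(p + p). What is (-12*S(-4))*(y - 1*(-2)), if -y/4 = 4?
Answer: 336*I*√2 ≈ 475.18*I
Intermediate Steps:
y = -16 (y = -4*4 = -16)
S(p) = √2*√p (S(p) = √(2*p) = √2*√p)
(-12*S(-4))*(y - 1*(-2)) = (-12*√2*√(-4))*(-16 - 1*(-2)) = (-12*√2*2*I)*(-16 + 2) = -24*I*√2*(-14) = 336*I*√2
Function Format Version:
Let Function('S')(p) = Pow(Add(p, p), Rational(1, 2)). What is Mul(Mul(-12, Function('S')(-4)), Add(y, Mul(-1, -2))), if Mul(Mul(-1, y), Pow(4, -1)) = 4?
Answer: Mul(336, I, Pow(2, Rational(1, 2))) ≈ Mul(475.18, I)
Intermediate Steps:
y = -16 (y = Mul(-4, 4) = -16)
Function('S')(p) = Mul(Pow(2, Rational(1, 2)), Pow(p, Rational(1, 2))) (Function('S')(p) = Pow(Mul(2, p), Rational(1, 2)) = Mul(Pow(2, Rational(1, 2)), Pow(p, Rational(1, 2))))
Mul(Mul(-12, Function('S')(-4)), Add(y, Mul(-1, -2))) = Mul(Mul(-12, Mul(Pow(2, Rational(1, 2)), Pow(-4, Rational(1, 2)))), Add(-16, Mul(-1, -2))) = Mul(Mul(-12, Mul(Pow(2, Rational(1, 2)), Mul(2, I))), Add(-16, 2)) = Mul(Mul(-12, Mul(2, I, Pow(2, Rational(1, 2)))), -14) = Mul(Mul(-24, I, Pow(2, Rational(1, 2))), -14) = Mul(336, I, Pow(2, Rational(1, 2)))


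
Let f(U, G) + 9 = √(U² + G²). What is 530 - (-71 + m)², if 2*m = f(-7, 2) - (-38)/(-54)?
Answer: -15270373/2916 + 2048*√53/27 ≈ -4684.5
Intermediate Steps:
f(U, G) = -9 + √(G² + U²) (f(U, G) = -9 + √(U² + G²) = -9 + √(G² + U²))
m = -131/27 + √53/2 (m = ((-9 + √(2² + (-7)²)) - (-38)/(-54))/2 = ((-9 + √(4 + 49)) - (-38)*(-1)/54)/2 = ((-9 + √53) - 1*19/27)/2 = ((-9 + √53) - 19/27)/2 = (-262/27 + √53)/2 = -131/27 + √53/2 ≈ -1.2118)
530 - (-71 + m)² = 530 - (-71 + (-131/27 + √53/2))² = 530 - (-2048/27 + √53/2)²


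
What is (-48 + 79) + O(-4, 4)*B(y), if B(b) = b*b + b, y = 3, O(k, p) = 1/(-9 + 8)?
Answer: 19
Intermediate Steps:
O(k, p) = -1 (O(k, p) = 1/(-1) = -1)
B(b) = b + b² (B(b) = b² + b = b + b²)
(-48 + 79) + O(-4, 4)*B(y) = (-48 + 79) - 3*(1 + 3) = 31 - 3*4 = 31 - 1*12 = 31 - 12 = 19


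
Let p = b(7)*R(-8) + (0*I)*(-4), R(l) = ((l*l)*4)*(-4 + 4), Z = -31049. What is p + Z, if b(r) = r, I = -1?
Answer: -31049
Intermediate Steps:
R(l) = 0 (R(l) = (l²*4)*0 = (4*l²)*0 = 0)
p = 0 (p = 7*0 + (0*(-1))*(-4) = 0 + 0*(-4) = 0 + 0 = 0)
p + Z = 0 - 31049 = -31049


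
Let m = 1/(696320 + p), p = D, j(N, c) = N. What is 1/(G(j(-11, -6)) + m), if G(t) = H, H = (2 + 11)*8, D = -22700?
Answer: 673620/70056481 ≈ 0.0096154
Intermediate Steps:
H = 104 (H = 13*8 = 104)
p = -22700
G(t) = 104
m = 1/673620 (m = 1/(696320 - 22700) = 1/673620 ≈ 1.4845e-6)
1/(G(j(-11, -6)) + m) = 1/(104 + 1/673620) = 1/(70056481/673620) = 673620/70056481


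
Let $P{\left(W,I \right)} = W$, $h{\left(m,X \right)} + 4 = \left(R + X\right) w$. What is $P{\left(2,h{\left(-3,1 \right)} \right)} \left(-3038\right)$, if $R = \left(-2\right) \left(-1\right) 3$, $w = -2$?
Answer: $-6076$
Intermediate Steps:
$R = 6$ ($R = 2 \cdot 3 = 6$)
$h{\left(m,X \right)} = -16 - 2 X$ ($h{\left(m,X \right)} = -4 + \left(6 + X\right) \left(-2\right) = -4 - \left(12 + 2 X\right) = -16 - 2 X$)
$P{\left(2,h{\left(-3,1 \right)} \right)} \left(-3038\right) = 2 \left(-3038\right) = -6076$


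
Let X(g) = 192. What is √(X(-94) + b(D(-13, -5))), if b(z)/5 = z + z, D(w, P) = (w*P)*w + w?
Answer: 6*I*√233 ≈ 91.586*I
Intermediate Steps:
D(w, P) = w + P*w² (D(w, P) = (P*w)*w + w = P*w² + w = w + P*w²)
b(z) = 10*z (b(z) = 5*(z + z) = 5*(2*z) = 10*z)
√(X(-94) + b(D(-13, -5))) = √(192 + 10*(-13*(1 - 5*(-13)))) = √(192 + 10*(-13*(1 + 65))) = √(192 + 10*(-13*66)) = √(192 + 10*(-858)) = √(192 - 8580) = √(-8388) = 6*I*√233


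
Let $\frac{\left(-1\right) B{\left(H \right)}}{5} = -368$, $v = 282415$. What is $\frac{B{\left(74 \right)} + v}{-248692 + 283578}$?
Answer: $\frac{284255}{34886} \approx 8.1481$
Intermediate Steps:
$B{\left(H \right)} = 1840$ ($B{\left(H \right)} = \left(-5\right) \left(-368\right) = 1840$)
$\frac{B{\left(74 \right)} + v}{-248692 + 283578} = \frac{1840 + 282415}{-248692 + 283578} = \frac{284255}{34886}$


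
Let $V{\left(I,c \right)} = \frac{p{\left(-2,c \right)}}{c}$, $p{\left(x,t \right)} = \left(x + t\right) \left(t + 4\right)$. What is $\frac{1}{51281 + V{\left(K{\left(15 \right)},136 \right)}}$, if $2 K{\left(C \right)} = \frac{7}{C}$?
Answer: $\frac{17}{874122} \approx 1.9448 \cdot 10^{-5}$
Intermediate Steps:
$K{\left(C \right)} = \frac{7}{2 C}$ ($K{\left(C \right)} = \frac{7 \frac{1}{C}}{2} = \frac{7}{2 C}$)
$p{\left(x,t \right)} = \left(4 + t\right) \left(t + x\right)$ ($p{\left(x,t \right)} = \left(t + x\right) \left(4 + t\right) = \left(4 + t\right) \left(t + x\right)$)
$V{\left(I,c \right)} = \frac{-8 + c^{2} + 2 c}{c}$ ($V{\left(I,c \right)} = \frac{c^{2} + 4 c + 4 \left(-2\right) + c \left(-2\right)}{c} = \frac{c^{2} + 4 c - 8 - 2 c}{c} = \frac{-8 + c^{2} + 2 c}{c}$)
$\frac{1}{51281 + V{\left(K{\left(15 \right)},136 \right)}} = \frac{1}{51281 + \left(2 + 136 - \frac{8}{136}\right)} = \frac{1}{51281 + \left(2 + 136 - \frac{1}{17}\right)} = \frac{1}{51281 + \frac{2345}{17}} = \frac{1}{\frac{874122}{17}} = \frac{17}{874122}$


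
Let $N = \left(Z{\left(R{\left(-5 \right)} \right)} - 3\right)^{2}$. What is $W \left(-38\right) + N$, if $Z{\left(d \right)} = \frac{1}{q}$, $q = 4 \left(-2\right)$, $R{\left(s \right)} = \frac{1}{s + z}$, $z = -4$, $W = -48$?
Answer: $\frac{117361}{64} \approx 1833.8$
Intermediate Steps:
$R{\left(s \right)} = \frac{1}{-4 + s}$ ($R{\left(s \right)} = \frac{1}{s - 4} = \frac{1}{-4 + s}$)
$q = -8$
$Z{\left(d \right)} = - \frac{1}{8}$ ($Z{\left(d \right)} = \frac{1}{-8} = - \frac{1}{8}$)
$N = \frac{625}{64}$ ($N = \left(- \frac{1}{8} - 3\right)^{2} = \left(- \frac{25}{8}\right)^{2} = \frac{625}{64} \approx 9.7656$)
$W \left(-38\right) + N = \left(-48\right) \left(-38\right) + \frac{625}{64} = 1824 + \frac{625}{64} = \frac{117361}{64}$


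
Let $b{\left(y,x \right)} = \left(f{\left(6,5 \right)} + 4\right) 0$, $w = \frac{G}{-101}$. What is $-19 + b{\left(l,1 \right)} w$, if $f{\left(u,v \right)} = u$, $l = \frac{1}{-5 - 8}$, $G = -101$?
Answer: $-19$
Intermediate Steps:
$l = - \frac{1}{13}$ ($l = \frac{1}{-13} = - \frac{1}{13} \approx -0.076923$)
$w = 1$ ($w = - \frac{101}{-101} = \left(-101\right) \left(- \frac{1}{101}\right) = 1$)
$b{\left(y,x \right)} = 0$ ($b{\left(y,x \right)} = \left(6 + 4\right) 0 = 10 \cdot 0 = 0$)
$-19 + b{\left(l,1 \right)} w = -19 + 0 \cdot 1 = -19 + 0 = -19$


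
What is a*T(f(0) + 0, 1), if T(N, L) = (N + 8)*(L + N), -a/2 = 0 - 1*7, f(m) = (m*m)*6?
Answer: 112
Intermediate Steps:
f(m) = 6*m**2 (f(m) = m**2*6 = 6*m**2)
a = 14 (a = -2*(0 - 1*7) = -2*(0 - 7) = -2*(-7) = 14)
T(N, L) = (8 + N)*(L + N)
a*T(f(0) + 0, 1) = 14*((6*0**2 + 0)**2 + 8*1 + 8*(6*0**2 + 0) + 1*(6*0**2 + 0)) = 14*((6*0 + 0)**2 + 8 + 8*(6*0 + 0) + 1*(6*0 + 0)) = 14*((0 + 0)**2 + 8 + 8*(0 + 0) + 1*(0 + 0)) = 14*(0**2 + 8 + 8*0 + 1*0) = 14*(0 + 8 + 0 + 0) = 14*8 = 112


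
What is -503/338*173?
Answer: -87019/338 ≈ -257.45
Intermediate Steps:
-503/338*173 = -87019/338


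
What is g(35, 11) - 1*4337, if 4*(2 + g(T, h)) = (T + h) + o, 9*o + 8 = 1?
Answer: -155797/36 ≈ -4327.7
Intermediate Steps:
o = -7/9 (o = -8/9 + (⅑)*1 = -8/9 + ⅑ = -7/9 ≈ -0.77778)
g(T, h) = -79/36 + T/4 + h/4 (g(T, h) = -2 + ((T + h) - 7/9)/4 = -2 + (-7/9 + T + h)/4 = -2 + (-7/36 + T/4 + h/4) = -79/36 + T/4 + h/4)
g(35, 11) - 1*4337 = (-79/36 + (¼)*35 + (¼)*11) - 1*4337 = (-79/36 + 35/4 + 11/4) - 4337 = 335/36 - 4337 = -155797/36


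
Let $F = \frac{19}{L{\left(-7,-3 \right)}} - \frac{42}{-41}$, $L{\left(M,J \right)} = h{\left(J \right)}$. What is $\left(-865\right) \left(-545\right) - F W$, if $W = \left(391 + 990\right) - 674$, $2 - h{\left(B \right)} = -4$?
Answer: $\frac{115241633}{246} \approx 4.6846 \cdot 10^{5}$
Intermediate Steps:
$h{\left(B \right)} = 6$ ($h{\left(B \right)} = 2 - -4 = 2 + 4 = 6$)
$W = 707$ ($W = 1381 - 674 = 707$)
$L{\left(M,J \right)} = 6$
$F = \frac{1031}{246}$ ($F = \frac{19}{6} - \frac{42}{-41} = 19 \cdot \frac{1}{6} - - \frac{42}{41} = \frac{19}{6} + \frac{42}{41} = \frac{1031}{246} \approx 4.1911$)
$\left(-865\right) \left(-545\right) - F W = \left(-865\right) \left(-545\right) - \frac{1031}{246} \cdot 707 = 471425 - \frac{728917}{246} = \frac{115241633}{246}$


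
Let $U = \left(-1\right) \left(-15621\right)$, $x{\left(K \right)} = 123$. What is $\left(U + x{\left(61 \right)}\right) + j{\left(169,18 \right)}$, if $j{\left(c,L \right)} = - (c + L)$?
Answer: $15557$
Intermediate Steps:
$j{\left(c,L \right)} = - L - c$ ($j{\left(c,L \right)} = - (L + c) = - L - c$)
$U = 15621$
$\left(U + x{\left(61 \right)}\right) + j{\left(169,18 \right)} = \left(15621 + 123\right) - 187 = 15744 - 187 = 15557$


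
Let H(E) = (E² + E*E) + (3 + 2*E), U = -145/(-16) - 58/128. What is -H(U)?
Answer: -345009/2048 ≈ -168.46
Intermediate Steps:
U = 551/64 (U = -145*(-1/16) - 58*1/128 = 145/16 - 29/64 = 551/64 ≈ 8.6094)
H(E) = 3 + 2*E + 2*E² (H(E) = (E² + E²) + (3 + 2*E) = 2*E² + (3 + 2*E) = 3 + 2*E + 2*E²)
-H(U) = -(3 + 2*(551/64) + 2*(551/64)²) = -(3 + 551/32 + 2*(303601/4096)) = -(3 + 551/32 + 303601/2048) = -1*345009/2048 = -345009/2048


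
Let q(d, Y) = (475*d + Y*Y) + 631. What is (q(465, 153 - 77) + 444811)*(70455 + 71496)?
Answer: 95404273443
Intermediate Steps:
q(d, Y) = 631 + Y² + 475*d (q(d, Y) = (475*d + Y²) + 631 = (Y² + 475*d) + 631 = 631 + Y² + 475*d)
(q(465, 153 - 77) + 444811)*(70455 + 71496) = ((631 + (153 - 77)² + 475*465) + 444811)*(70455 + 71496) = ((631 + 76² + 220875) + 444811)*141951 = ((631 + 5776 + 220875) + 444811)*141951 = (227282 + 444811)*141951 = 672093*141951 = 95404273443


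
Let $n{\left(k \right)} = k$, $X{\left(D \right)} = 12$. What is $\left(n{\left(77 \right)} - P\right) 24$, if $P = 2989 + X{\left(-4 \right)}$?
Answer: $-70176$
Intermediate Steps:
$P = 3001$ ($P = 2989 + 12 = 3001$)
$\left(n{\left(77 \right)} - P\right) 24 = \left(77 - 3001\right) 24 = \left(-2924\right) 24 = -70176$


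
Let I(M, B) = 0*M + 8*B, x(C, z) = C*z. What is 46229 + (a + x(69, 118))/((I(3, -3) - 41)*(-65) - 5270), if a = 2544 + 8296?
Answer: 48290323/1045 ≈ 46211.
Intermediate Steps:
a = 10840
I(M, B) = 8*B (I(M, B) = 0 + 8*B = 8*B)
46229 + (a + x(69, 118))/((I(3, -3) - 41)*(-65) - 5270) = 46229 + (10840 + 69*118)/((8*(-3) - 41)*(-65) - 5270) = 46229 + (10840 + 8142)/((-24 - 41)*(-65) - 5270) = 46229 + 18982/(-65*(-65) - 5270) = 46229 + 18982/(4225 - 5270) = 46229 + 18982/(-1045) = 46229 + 18982*(-1/1045) = 46229 - 18982/1045 = 48290323/1045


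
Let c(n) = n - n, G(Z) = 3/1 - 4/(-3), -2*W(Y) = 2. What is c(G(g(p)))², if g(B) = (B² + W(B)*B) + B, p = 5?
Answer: 0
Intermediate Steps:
W(Y) = -1 (W(Y) = -½*2 = -1)
g(B) = B² (g(B) = (B² - B) + B = B²)
G(Z) = 13/3 (G(Z) = 3*1 - 4*(-⅓) = 3 + 4/3 = 13/3)
c(n) = 0
c(G(g(p)))² = 0² = 0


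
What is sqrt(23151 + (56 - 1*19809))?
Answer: sqrt(3398) ≈ 58.292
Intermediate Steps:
sqrt(23151 + (56 - 1*19809)) = sqrt(23151 + (56 - 19809)) = sqrt(23151 - 19753) = sqrt(3398)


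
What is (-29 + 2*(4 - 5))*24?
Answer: -744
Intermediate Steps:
(-29 + 2*(4 - 5))*24 = (-29 + 2*(-1))*24 = (-29 - 2)*24 = -31*24 = -744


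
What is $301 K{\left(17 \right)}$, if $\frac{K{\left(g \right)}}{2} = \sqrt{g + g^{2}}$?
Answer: $1806 \sqrt{34} \approx 10531.0$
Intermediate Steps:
$K{\left(g \right)} = 2 \sqrt{g + g^{2}}$
$301 K{\left(17 \right)} = 301 \cdot 2 \sqrt{17 \left(1 + 17\right)} = 301 \cdot 2 \sqrt{17 \cdot 18} = 301 \cdot 2 \sqrt{306} = 301 \cdot 2 \cdot 3 \sqrt{34} = 301 \cdot 6 \sqrt{34} = 1806 \sqrt{34}$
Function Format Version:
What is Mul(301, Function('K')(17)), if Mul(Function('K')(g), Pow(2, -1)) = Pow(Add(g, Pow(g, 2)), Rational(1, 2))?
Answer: Mul(1806, Pow(34, Rational(1, 2))) ≈ 10531.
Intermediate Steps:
Function('K')(g) = Mul(2, Pow(Add(g, Pow(g, 2)), Rational(1, 2)))
Mul(301, Function('K')(17)) = Mul(301, Mul(2, Pow(Mul(17, Add(1, 17)), Rational(1, 2)))) = Mul(301, Mul(2, Pow(Mul(17, 18), Rational(1, 2)))) = Mul(301, Mul(2, Pow(306, Rational(1, 2)))) = Mul(301, Mul(2, Mul(3, Pow(34, Rational(1, 2))))) = Mul(301, Mul(6, Pow(34, Rational(1, 2)))) = Mul(1806, Pow(34, Rational(1, 2)))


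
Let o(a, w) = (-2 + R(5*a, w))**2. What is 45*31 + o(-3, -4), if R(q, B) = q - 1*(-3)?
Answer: 1591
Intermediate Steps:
R(q, B) = 3 + q (R(q, B) = q + 3 = 3 + q)
o(a, w) = (1 + 5*a)**2 (o(a, w) = (-2 + (3 + 5*a))**2 = (1 + 5*a)**2)
45*31 + o(-3, -4) = 45*31 + (1 + 5*(-3))**2 = 1395 + (1 - 15)**2 = 1395 + (-14)**2 = 1395 + 196 = 1591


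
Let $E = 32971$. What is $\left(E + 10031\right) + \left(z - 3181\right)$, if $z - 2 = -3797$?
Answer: $36026$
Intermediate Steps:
$z = -3795$ ($z = 2 - 3797 = -3795$)
$\left(E + 10031\right) + \left(z - 3181\right) = \left(32971 + 10031\right) - 6976 = 43002 - 6976 = 36026$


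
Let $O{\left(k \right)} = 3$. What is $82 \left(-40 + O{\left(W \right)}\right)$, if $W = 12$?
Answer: $-3034$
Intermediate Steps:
$82 \left(-40 + O{\left(W \right)}\right) = 82 \left(-40 + 3\right) = 82 \left(-37\right) = -3034$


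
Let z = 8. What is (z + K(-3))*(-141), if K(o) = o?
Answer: -705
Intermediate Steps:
(z + K(-3))*(-141) = (8 - 3)*(-141) = 5*(-141) = -705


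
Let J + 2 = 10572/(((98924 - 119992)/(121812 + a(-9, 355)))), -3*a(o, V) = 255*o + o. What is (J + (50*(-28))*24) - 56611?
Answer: -799130811/5267 ≈ -1.5172e+5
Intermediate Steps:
a(o, V) = -256*o/3 (a(o, V) = -(255*o + o)/3 = -256*o/3)
J = -323989474/5267 (J = -2 + 10572/(((98924 - 119992)/(121812 - 256/3*(-9)))) = -2 + 10572/((-21068/(121812 + 768))) = -2 + 10572/((-21068/122580)) = -2 + 10572/((-21068*1/122580)) = -2 + 10572/(-5267/30645) = -2 + 10572*(-30645/5267) = -2 - 323978940/5267 = -323989474/5267 ≈ -61513.)
(J + (50*(-28))*24) - 56611 = (-323989474/5267 + (50*(-28))*24) - 56611 = (-323989474/5267 - 1400*24) - 56611 = (-323989474/5267 - 33600) - 56611 = -500960674/5267 - 56611 = -799130811/5267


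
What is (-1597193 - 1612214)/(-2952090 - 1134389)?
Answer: 3209407/4086479 ≈ 0.78537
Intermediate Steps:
(-1597193 - 1612214)/(-2952090 - 1134389) = -3209407/(-4086479) = -3209407*(-1/4086479) = 3209407/4086479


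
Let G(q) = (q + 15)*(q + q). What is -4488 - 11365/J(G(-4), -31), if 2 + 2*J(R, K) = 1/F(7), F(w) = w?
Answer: 100766/13 ≈ 7751.2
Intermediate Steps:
G(q) = 2*q*(15 + q) (G(q) = (15 + q)*(2*q) = 2*q*(15 + q))
J(R, K) = -13/14 (J(R, K) = -1 + (1/2)/7 = -1 + (1/2)*(1/7) = -1 + 1/14 = -13/14)
-4488 - 11365/J(G(-4), -31) = -4488 - 11365/(-13/14) = -4488 - 11365*(-14/13) = -4488 + 159110/13 = 100766/13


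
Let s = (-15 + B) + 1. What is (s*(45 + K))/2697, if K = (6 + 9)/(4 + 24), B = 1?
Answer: -5525/25172 ≈ -0.21949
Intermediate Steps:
s = -13 (s = (-15 + 1) + 1 = -14 + 1 = -13)
K = 15/28 ≈ 0.53571
(s*(45 + K))/2697 = -13*(45 + 15/28)/2697 = -13*1275/28*(1/2697) = -16575/28*1/2697 = -5525/25172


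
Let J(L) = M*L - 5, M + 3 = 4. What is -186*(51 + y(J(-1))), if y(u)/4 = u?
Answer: -5022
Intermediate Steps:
M = 1 (M = -3 + 4 = 1)
J(L) = -5 + L (J(L) = 1*L - 5 = L - 5 = -5 + L)
y(u) = 4*u
-186*(51 + y(J(-1))) = -186*(51 + 4*(-5 - 1)) = -186*(51 + 4*(-6)) = -186*(51 - 24) = -186*27 = -5022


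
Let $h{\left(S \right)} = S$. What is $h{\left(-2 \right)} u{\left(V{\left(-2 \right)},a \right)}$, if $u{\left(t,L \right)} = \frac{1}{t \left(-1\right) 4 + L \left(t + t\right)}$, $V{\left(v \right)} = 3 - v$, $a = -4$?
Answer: $\frac{1}{30} \approx 0.033333$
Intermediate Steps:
$u{\left(t,L \right)} = \frac{1}{- 4 t + 2 L t}$ ($u{\left(t,L \right)} = \frac{1}{- t 4 + L 2 t} = \frac{1}{- 4 t + 2 L t}$)
$h{\left(-2 \right)} u{\left(V{\left(-2 \right)},a \right)} = - 2 \frac{1}{2 \left(3 - -2\right) \left(-2 - 4\right)} = - 2 \frac{1}{2 \left(3 + 2\right) \left(-6\right)} = - 2 \cdot \frac{1}{2} \cdot \frac{1}{5} \left(- \frac{1}{6}\right) = \left(-2\right) \left(- \frac{1}{60}\right) = \frac{1}{30}$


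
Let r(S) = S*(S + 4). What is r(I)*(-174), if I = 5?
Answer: -7830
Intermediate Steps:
r(S) = S*(4 + S)
r(I)*(-174) = (5*(4 + 5))*(-174) = (5*9)*(-174) = 45*(-174) = -7830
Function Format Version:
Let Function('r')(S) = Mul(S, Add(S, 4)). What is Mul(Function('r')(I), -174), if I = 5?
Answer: -7830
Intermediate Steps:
Function('r')(S) = Mul(S, Add(4, S))
Mul(Function('r')(I), -174) = Mul(Mul(5, Add(4, 5)), -174) = Mul(Mul(5, 9), -174) = Mul(45, -174) = -7830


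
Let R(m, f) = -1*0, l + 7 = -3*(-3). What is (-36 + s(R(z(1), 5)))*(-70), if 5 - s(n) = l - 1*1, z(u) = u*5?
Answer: 2240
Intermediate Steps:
l = 2 (l = -7 - 3*(-3) = -7 + 9 = 2)
z(u) = 5*u
R(m, f) = 0
s(n) = 4 (s(n) = 5 - (2 - 1*1) = 5 - (2 - 1) = 5 - 1*1 = 5 - 1 = 4)
(-36 + s(R(z(1), 5)))*(-70) = (-36 + 4)*(-70) = -32*(-70) = 2240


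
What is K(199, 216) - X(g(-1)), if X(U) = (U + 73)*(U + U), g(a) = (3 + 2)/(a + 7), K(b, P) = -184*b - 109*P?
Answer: -1085095/18 ≈ -60283.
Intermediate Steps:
g(a) = 5/(7 + a)
X(U) = 2*U*(73 + U) (X(U) = (73 + U)*(2*U) = 2*U*(73 + U))
K(199, 216) - X(g(-1)) = (-184*199 - 109*216) - 2*5/(7 - 1)*(73 + 5/(7 - 1)) = (-36616 - 23544) - 2*5/6*(73 + 5/6) = -60160 - 2*5*(⅙)*(73 + 5*(⅙)) = -60160 - 2*5*(73 + ⅚)/6 = -60160 - 2*5*443/(6*6) = -60160 - 1*2215/18 = -60160 - 2215/18 = -1085095/18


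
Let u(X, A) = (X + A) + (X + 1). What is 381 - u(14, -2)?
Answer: 354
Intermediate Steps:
u(X, A) = 1 + A + 2*X (u(X, A) = (A + X) + (1 + X) = 1 + A + 2*X)
381 - u(14, -2) = 381 - (1 - 2 + 2*14) = 381 - (1 - 2 + 28) = 381 - 1*27 = 381 - 27 = 354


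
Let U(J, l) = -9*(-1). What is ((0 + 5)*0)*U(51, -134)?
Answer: 0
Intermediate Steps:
U(J, l) = 9
((0 + 5)*0)*U(51, -134) = ((0 + 5)*0)*9 = (5*0)*9 = 0*9 = 0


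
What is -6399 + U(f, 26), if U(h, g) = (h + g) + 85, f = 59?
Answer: -6229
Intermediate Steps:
U(h, g) = 85 + g + h (U(h, g) = (g + h) + 85 = 85 + g + h)
-6399 + U(f, 26) = -6399 + (85 + 26 + 59) = -6399 + 170 = -6229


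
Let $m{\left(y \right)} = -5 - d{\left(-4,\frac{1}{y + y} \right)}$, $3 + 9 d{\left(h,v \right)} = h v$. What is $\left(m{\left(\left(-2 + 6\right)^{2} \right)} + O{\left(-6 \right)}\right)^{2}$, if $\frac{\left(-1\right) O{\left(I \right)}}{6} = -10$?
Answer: $\frac{15880225}{5184} \approx 3063.3$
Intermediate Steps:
$O{\left(I \right)} = 60$ ($O{\left(I \right)} = \left(-6\right) \left(-10\right) = 60$)
$d{\left(h,v \right)} = - \frac{1}{3} + \frac{h v}{9}$
$m{\left(y \right)} = - \frac{14}{3} + \frac{2}{9 y}$ ($m{\left(y \right)} = -5 - \left(- \frac{1}{3} + \frac{1}{9} \left(-4\right) \frac{1}{y + y}\right) = -5 - \left(- \frac{1}{3} + \frac{1}{9} \left(-4\right) \frac{1}{2 y}\right) = -5 - \left(- \frac{1}{3} - \frac{2}{9 y}\right) = -5 + \left(\frac{1}{3} + \frac{2}{9 y}\right) = - \frac{14}{3} + \frac{2}{9 y}$)
$\left(m{\left(\left(-2 + 6\right)^{2} \right)} + O{\left(-6 \right)}\right)^{2} = \left(\frac{2 \left(1 - 21 \left(-2 + 6\right)^{2}\right)}{9 \left(-2 + 6\right)^{2}} + 60\right)^{2} = \left(\frac{2 \left(1 - 21 \cdot 4^{2}\right)}{9 \cdot 4^{2}} + 60\right)^{2} = \left(\frac{2 \left(1 - 336\right)}{9 \cdot 16} + 60\right)^{2} = \left(\frac{2}{9} \cdot \frac{1}{16} \left(1 - 336\right) + 60\right)^{2} = \left(\frac{2}{9} \cdot \frac{1}{16} \left(-335\right) + 60\right)^{2} = \left(- \frac{335}{72} + 60\right)^{2} = \left(\frac{3985}{72}\right)^{2} = \frac{15880225}{5184}$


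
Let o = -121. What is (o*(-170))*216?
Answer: 4443120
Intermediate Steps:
(o*(-170))*216 = -121*(-170)*216 = 20570*216 = 4443120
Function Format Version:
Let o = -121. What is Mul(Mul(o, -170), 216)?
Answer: 4443120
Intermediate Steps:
Mul(Mul(o, -170), 216) = Mul(Mul(-121, -170), 216) = Mul(20570, 216) = 4443120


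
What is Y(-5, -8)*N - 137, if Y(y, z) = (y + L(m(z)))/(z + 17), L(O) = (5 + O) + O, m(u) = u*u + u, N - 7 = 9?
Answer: 559/9 ≈ 62.111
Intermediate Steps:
N = 16 (N = 7 + 9 = 16)
m(u) = u + u**2 (m(u) = u**2 + u = u + u**2)
L(O) = 5 + 2*O
Y(y, z) = (5 + y + 2*z*(1 + z))/(17 + z) (Y(y, z) = (y + (5 + 2*(z*(1 + z))))/(z + 17) = (y + (5 + 2*z*(1 + z)))/(17 + z) = (5 + y + 2*z*(1 + z))/(17 + z))
Y(-5, -8)*N - 137 = ((5 - 5 + 2*(-8)*(1 - 8))/(17 - 8))*16 - 137 = ((5 - 5 + 2*(-8)*(-7))/9)*16 - 137 = ((5 - 5 + 112)/9)*16 - 137 = ((1/9)*112)*16 - 137 = (112/9)*16 - 137 = 1792/9 - 137 = 559/9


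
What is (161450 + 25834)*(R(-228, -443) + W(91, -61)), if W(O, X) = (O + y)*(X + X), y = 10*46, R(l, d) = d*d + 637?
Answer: 24283992576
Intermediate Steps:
R(l, d) = 637 + d² (R(l, d) = d² + 637 = 637 + d²)
y = 460
W(O, X) = 2*X*(460 + O) (W(O, X) = (O + 460)*(X + X) = (460 + O)*(2*X) = 2*X*(460 + O))
(161450 + 25834)*(R(-228, -443) + W(91, -61)) = (161450 + 25834)*((637 + (-443)²) + 2*(-61)*(460 + 91)) = 187284*((637 + 196249) + 2*(-61)*551) = 187284*(196886 - 67222) = 187284*129664 = 24283992576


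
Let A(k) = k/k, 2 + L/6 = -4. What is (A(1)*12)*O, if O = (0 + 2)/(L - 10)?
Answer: -12/23 ≈ -0.52174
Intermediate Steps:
L = -36 (L = -12 + 6*(-4) = -12 - 24 = -36)
A(k) = 1
O = -1/23 (O = (0 + 2)/(-36 - 10) = 2/(-46) = 2*(-1/46) = -1/23 ≈ -0.043478)
(A(1)*12)*O = (1*12)*(-1/23) = 12*(-1/23) = -12/23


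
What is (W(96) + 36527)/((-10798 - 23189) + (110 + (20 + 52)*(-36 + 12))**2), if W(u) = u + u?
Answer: 36719/2583937 ≈ 0.014210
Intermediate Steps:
W(u) = 2*u
(W(96) + 36527)/((-10798 - 23189) + (110 + (20 + 52)*(-36 + 12))**2) = (2*96 + 36527)/((-10798 - 23189) + (110 + (20 + 52)*(-36 + 12))**2) = (192 + 36527)/(-33987 + (110 + 72*(-24))**2) = 36719/(-33987 + (110 - 1728)**2) = 36719/(-33987 + (-1618)**2) = 36719/(-33987 + 2617924) = 36719/2583937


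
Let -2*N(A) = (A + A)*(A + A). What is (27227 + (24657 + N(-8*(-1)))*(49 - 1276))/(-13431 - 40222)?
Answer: 30069856/53653 ≈ 560.45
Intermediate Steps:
N(A) = -2*A**2 (N(A) = -(A + A)*(A + A)/2 = -2*A*2*A/2 = -2*A**2)
(27227 + (24657 + N(-8*(-1)))*(49 - 1276))/(-13431 - 40222) = (27227 + (24657 - 2*(-8*(-1))**2)*(49 - 1276))/(-13431 - 40222) = (27227 + (24657 - 2*8**2)*(-1227))/(-53653) = (27227 + (24657 - 2*64)*(-1227))*(-1/53653) = (27227 + (24657 - 128)*(-1227))*(-1/53653) = (27227 + 24529*(-1227))*(-1/53653) = (27227 - 30097083)*(-1/53653) = -30069856*(-1/53653) = 30069856/53653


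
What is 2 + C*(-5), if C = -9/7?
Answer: 59/7 ≈ 8.4286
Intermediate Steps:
C = -9/7 (C = -9*⅐ = -9/7 ≈ -1.2857)
2 + C*(-5) = 2 - 9/7*(-5) = 2 + 45/7 = 59/7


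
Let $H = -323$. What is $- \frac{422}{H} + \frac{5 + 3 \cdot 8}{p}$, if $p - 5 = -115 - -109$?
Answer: $- \frac{8945}{323} \approx -27.693$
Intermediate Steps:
$p = -1$ ($p = 5 - 6 = -1$)
$- \frac{422}{H} + \frac{5 + 3 \cdot 8}{p} = - \frac{422}{-323} + \frac{5 + 3 \cdot 8}{-1} = \left(-422\right) \left(- \frac{1}{323}\right) + \left(5 + 24\right) \left(-1\right) = \frac{422}{323} + 29 \left(-1\right) = \frac{422}{323} - 29 = - \frac{8945}{323}$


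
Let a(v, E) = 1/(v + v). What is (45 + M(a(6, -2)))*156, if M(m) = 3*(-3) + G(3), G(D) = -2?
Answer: 5304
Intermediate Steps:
a(v, E) = 1/(2*v)
M(m) = -11 (M(m) = 3*(-3) - 2 = -9 - 2 = -11)
(45 + M(a(6, -2)))*156 = (45 - 11)*156 = 34*156 = 5304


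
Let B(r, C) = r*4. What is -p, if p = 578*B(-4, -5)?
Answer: 9248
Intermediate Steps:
B(r, C) = 4*r
p = -9248 (p = 578*(4*(-4)) = 578*(-16) = -9248)
-p = -1*(-9248) = 9248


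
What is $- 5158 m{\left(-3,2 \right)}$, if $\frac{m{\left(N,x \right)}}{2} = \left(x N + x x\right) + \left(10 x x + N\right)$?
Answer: $-361060$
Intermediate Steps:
$m{\left(N,x \right)} = 2 N + 22 x^{2} + 2 N x$ ($m{\left(N,x \right)} = 2 \left(\left(x N + x x\right) + \left(10 x x + N\right)\right) = 2 \left(\left(N x + x^{2}\right) + \left(10 x^{2} + N\right)\right) = 2 \left(\left(x^{2} + N x\right) + \left(N + 10 x^{2}\right)\right) = 2 \left(N + 11 x^{2} + N x\right) = 2 N + 22 x^{2} + 2 N x$)
$- 5158 m{\left(-3,2 \right)} = - 5158 \left(2 \left(-3\right) + 22 \cdot 2^{2} + 2 \left(-3\right) 2\right) = - 5158 \left(-6 + 22 \cdot 4 - 12\right) = - 5158 \left(-6 + 88 - 12\right) = \left(-5158\right) 70 = -361060$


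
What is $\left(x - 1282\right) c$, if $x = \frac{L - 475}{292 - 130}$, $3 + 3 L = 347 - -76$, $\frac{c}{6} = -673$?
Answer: $\frac{139996787}{27} \approx 5.1851 \cdot 10^{6}$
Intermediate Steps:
$c = -4038$ ($c = 6 \left(-673\right) = -4038$)
$L = 140$ ($L = -1 + \frac{347 - -76}{3} = -1 + \frac{347 + 76}{3} = -1 + \frac{1}{3} \cdot 423 = -1 + 141 = 140$)
$x = - \frac{335}{162}$ ($x = \frac{140 - 475}{292 - 130} = - \frac{335}{162} \approx -2.0679$)
$\left(x - 1282\right) c = \left(- \frac{335}{162} - 1282\right) \left(-4038\right) = \left(- \frac{208019}{162}\right) \left(-4038\right) = \frac{139996787}{27}$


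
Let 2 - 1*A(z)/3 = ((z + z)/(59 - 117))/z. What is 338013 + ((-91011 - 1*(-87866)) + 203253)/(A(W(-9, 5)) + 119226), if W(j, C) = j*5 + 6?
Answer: 1168763831635/3457731 ≈ 3.3801e+5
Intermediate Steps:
W(j, C) = 6 + 5*j (W(j, C) = 5*j + 6 = 6 + 5*j)
A(z) = 177/29 (A(z) = 6 - 3*(z + z)/(59 - 117)/z = 6 - 3*(2*z)/(-58)/z = 6 - 3*(2*z)*(-1/58)/z = 6 - 3*(-z/29)/z = 6 - 3*(-1/29) = 6 + 3/29 = 177/29)
338013 + ((-91011 - 1*(-87866)) + 203253)/(A(W(-9, 5)) + 119226) = 338013 + ((-91011 - 1*(-87866)) + 203253)/(177/29 + 119226) = 338013 + ((-91011 + 87866) + 203253)/(3457731/29) = 338013 + (-3145 + 203253)*(29/3457731) = 338013 + 200108*(29/3457731) = 338013 + 5803132/3457731 = 1168763831635/3457731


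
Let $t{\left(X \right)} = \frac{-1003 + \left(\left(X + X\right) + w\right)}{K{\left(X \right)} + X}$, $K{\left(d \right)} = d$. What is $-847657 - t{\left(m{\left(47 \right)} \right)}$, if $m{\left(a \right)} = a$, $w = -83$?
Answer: $- \frac{39839383}{47} \approx -8.4765 \cdot 10^{5}$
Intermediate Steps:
$t{\left(X \right)} = \frac{-1086 + 2 X}{2 X}$ ($t{\left(X \right)} = \frac{-1003 + \left(\left(X + X\right) - 83\right)}{X + X} = \frac{-1003 + \left(2 X - 83\right)}{2 X} = \left(-1003 + \left(-83 + 2 X\right)\right) \frac{1}{2 X} = \left(-1086 + 2 X\right) \frac{1}{2 X} = \frac{-1086 + 2 X}{2 X}$)
$-847657 - t{\left(m{\left(47 \right)} \right)} = -847657 - \frac{-543 + 47}{47} = -847657 - \frac{1}{47} \left(-496\right) = -847657 - - \frac{496}{47} = -847657 + \frac{496}{47} = - \frac{39839383}{47}$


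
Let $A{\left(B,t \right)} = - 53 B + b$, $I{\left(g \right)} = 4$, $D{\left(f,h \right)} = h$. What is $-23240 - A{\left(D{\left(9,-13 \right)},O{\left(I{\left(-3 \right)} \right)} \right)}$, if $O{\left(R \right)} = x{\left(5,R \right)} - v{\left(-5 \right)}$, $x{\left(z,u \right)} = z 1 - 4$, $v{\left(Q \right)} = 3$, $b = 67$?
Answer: $-23996$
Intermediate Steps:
$x{\left(z,u \right)} = -4 + z$ ($x{\left(z,u \right)} = z - 4 = -4 + z$)
$O{\left(R \right)} = -2$ ($O{\left(R \right)} = \left(-4 + 5\right) - 3 = 1 - 3 = -2$)
$A{\left(B,t \right)} = 67 - 53 B$ ($A{\left(B,t \right)} = - 53 B + 67 = 67 - 53 B$)
$-23240 - A{\left(D{\left(9,-13 \right)},O{\left(I{\left(-3 \right)} \right)} \right)} = -23240 - \left(67 - -689\right) = -23240 - \left(67 + 689\right) = -23240 - 756 = -23996$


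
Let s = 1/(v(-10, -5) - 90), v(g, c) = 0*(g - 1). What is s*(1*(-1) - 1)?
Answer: 1/45 ≈ 0.022222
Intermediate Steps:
v(g, c) = 0 (v(g, c) = 0*(-1 + g) = 0)
s = -1/90 (s = 1/(0 - 90) = 1/(-90) = -1/90 ≈ -0.011111)
s*(1*(-1) - 1) = -(1*(-1) - 1)/90 = -(-1 - 1)/90 = -1/90*(-2) = 1/45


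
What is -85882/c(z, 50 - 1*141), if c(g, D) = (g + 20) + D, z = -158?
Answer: 85882/229 ≈ 375.03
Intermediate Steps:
c(g, D) = 20 + D + g (c(g, D) = (20 + g) + D = 20 + D + g)
-85882/c(z, 50 - 1*141) = -85882/(20 + (50 - 1*141) - 158) = -85882/(20 + (50 - 141) - 158) = -85882/(20 - 91 - 158) = -85882/(-229) = -85882*(-1/229) = 85882/229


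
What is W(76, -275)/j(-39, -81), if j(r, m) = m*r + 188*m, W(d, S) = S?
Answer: 275/12069 ≈ 0.022786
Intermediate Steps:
j(r, m) = 188*m + m*r
W(76, -275)/j(-39, -81) = -275*(-1/(81*(188 - 39))) = -275/((-81*149)) = -275/(-12069) = -275*(-1/12069) = 275/12069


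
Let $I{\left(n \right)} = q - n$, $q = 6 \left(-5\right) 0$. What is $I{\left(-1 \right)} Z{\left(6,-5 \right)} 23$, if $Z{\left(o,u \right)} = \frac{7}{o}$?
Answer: $\frac{161}{6} \approx 26.833$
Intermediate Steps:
$q = 0$ ($q = \left(-30\right) 0 = 0$)
$I{\left(n \right)} = - n$ ($I{\left(n \right)} = 0 - n = - n$)
$I{\left(-1 \right)} Z{\left(6,-5 \right)} 23 = \left(-1\right) \left(-1\right) \frac{7}{6} \cdot 23 = 1 \cdot 7 \cdot \frac{1}{6} \cdot 23 = 1 \cdot \frac{7}{6} \cdot 23 = \frac{7}{6} \cdot 23 = \frac{161}{6}$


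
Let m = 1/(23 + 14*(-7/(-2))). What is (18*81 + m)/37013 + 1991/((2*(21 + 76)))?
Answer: 2663126557/258498792 ≈ 10.302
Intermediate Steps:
m = 1/72 (m = 1/(23 + 14*(-7*(-1/2))) = 1/(23 + 14*(7/2)) = 1/(23 + 49) = 1/72 ≈ 0.013889)
(18*81 + m)/37013 + 1991/((2*(21 + 76))) = (18*81 + 1/72)/37013 + 1991/((2*(21 + 76))) = (1458 + 1/72)*(1/37013) + 1991/((2*97)) = (104977/72)*(1/37013) + 1991/194 = 104977/2664936 + 1991*(1/194) = 104977/2664936 + 1991/194 = 2663126557/258498792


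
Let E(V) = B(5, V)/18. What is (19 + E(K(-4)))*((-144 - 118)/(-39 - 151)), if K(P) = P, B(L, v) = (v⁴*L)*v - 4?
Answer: -104407/285 ≈ -366.34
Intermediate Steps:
B(L, v) = -4 + L*v⁵ (B(L, v) = (L*v⁴)*v - 4 = L*v⁵ - 4 = -4 + L*v⁵)
E(V) = -2/9 + 5*V⁵/18 (E(V) = (-4 + 5*V⁵)/18 = (-4 + 5*V⁵)*(1/18) = -2/9 + 5*V⁵/18)
(19 + E(K(-4)))*((-144 - 118)/(-39 - 151)) = (19 + (-2/9 + (5/18)*(-4)⁵))*((-144 - 118)/(-39 - 151)) = (19 + (-2/9 + (5/18)*(-1024)))*(-262/(-190)) = (19 + (-2/9 - 2560/9))*(-262*(-1/190)) = (19 - 854/3)*(131/95) = -797/3*131/95 = -104407/285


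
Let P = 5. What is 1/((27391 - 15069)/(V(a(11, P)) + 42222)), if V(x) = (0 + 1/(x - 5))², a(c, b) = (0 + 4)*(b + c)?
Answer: 146974783/42892882 ≈ 3.4266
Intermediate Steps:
a(c, b) = 4*b + 4*c (a(c, b) = 4*(b + c) = 4*b + 4*c)
V(x) = (-5 + x)⁻² (V(x) = (0 + 1/(-5 + x))² = (1/(-5 + x))² = (-5 + x)⁻²)
1/((27391 - 15069)/(V(a(11, P)) + 42222)) = 1/((27391 - 15069)/((-5 + (4*5 + 4*11))⁻² + 42222)) = 1/(12322/((-5 + (20 + 44))⁻² + 42222)) = 1/(12322/((-5 + 64)⁻² + 42222)) = 1/(12322/(59⁻² + 42222)) = 1/(12322/(1/3481 + 42222)) = 1/(12322/(146974783/3481)) = 1/(12322*(3481/146974783)) = 1/(42892882/146974783) = 146974783/42892882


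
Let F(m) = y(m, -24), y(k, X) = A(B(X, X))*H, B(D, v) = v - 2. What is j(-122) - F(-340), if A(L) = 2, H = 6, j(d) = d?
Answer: -134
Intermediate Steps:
B(D, v) = -2 + v
y(k, X) = 12 (y(k, X) = 2*6 = 12)
F(m) = 12
j(-122) - F(-340) = -122 - 1*12 = -122 - 12 = -134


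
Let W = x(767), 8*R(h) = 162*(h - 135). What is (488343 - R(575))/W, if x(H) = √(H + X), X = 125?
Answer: 479433*√223/446 ≈ 16053.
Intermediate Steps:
R(h) = -10935/4 + 81*h/4 (R(h) = (162*(h - 135))/8 = (162*(-135 + h))/8 = (-21870 + 162*h)/8 = -10935/4 + 81*h/4)
x(H) = √(125 + H) (x(H) = √(H + 125) = √(125 + H))
W = 2*√223 (W = √(125 + 767) = √892 = 2*√223 ≈ 29.866)
(488343 - R(575))/W = (488343 - (-10935/4 + (81/4)*575))/((2*√223)) = (488343 - (-10935/4 + 46575/4))*(√223/446) = (488343 - 1*8910)*(√223/446) = (488343 - 8910)*(√223/446) = 479433*(√223/446) = 479433*√223/446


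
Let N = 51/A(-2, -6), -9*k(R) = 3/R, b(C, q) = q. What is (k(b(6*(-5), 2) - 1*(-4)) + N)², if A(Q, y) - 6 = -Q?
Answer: 207025/5184 ≈ 39.935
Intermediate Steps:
A(Q, y) = 6 - Q
k(R) = -1/(3*R)
N = 51/8 (N = 51/(6 - 1*(-2)) = 51/(6 + 2) = 51/8 ≈ 6.3750)
(k(b(6*(-5), 2) - 1*(-4)) + N)² = (-1/(3*(2 - 1*(-4))) + 51/8)² = (-1/(3*(2 + 4)) + 51/8)² = (-⅓/6 + 51/8)² = (-⅓*⅙ + 51/8)² = (-1/18 + 51/8)² = (455/72)² = 207025/5184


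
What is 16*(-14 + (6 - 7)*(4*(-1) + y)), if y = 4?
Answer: -224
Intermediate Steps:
16*(-14 + (6 - 7)*(4*(-1) + y)) = 16*(-14 + (6 - 7)*(4*(-1) + 4)) = 16*(-14 - (-4 + 4)) = 16*(-14 - 1*0) = 16*(-14 + 0) = 16*(-14) = -224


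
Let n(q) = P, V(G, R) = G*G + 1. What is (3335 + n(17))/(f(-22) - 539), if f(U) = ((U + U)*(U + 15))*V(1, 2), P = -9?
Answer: 3326/77 ≈ 43.195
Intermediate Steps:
V(G, R) = 1 + G² (V(G, R) = G² + 1 = 1 + G²)
n(q) = -9
f(U) = 4*U*(15 + U) (f(U) = ((U + U)*(U + 15))*(1 + 1²) = ((2*U)*(15 + U))*(1 + 1) = (2*U*(15 + U))*2 = 4*U*(15 + U))
(3335 + n(17))/(f(-22) - 539) = (3335 - 9)/(4*(-22)*(15 - 22) - 539) = 3326/(4*(-22)*(-7) - 539) = 3326/(616 - 539) = 3326/77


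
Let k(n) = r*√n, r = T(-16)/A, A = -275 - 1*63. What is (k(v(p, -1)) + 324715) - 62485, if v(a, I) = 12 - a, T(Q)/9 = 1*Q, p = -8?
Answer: 262230 + 144*√5/169 ≈ 2.6223e+5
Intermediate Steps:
T(Q) = 9*Q (T(Q) = 9*(1*Q) = 9*Q)
A = -338 (A = -275 - 63 = -338)
r = 72/169 (r = (9*(-16))/(-338) = -144*(-1/338) = 72/169 ≈ 0.42604)
k(n) = 72*√n/169
(k(v(p, -1)) + 324715) - 62485 = (72*√(12 - 1*(-8))/169 + 324715) - 62485 = (72*√(12 + 8)/169 + 324715) - 62485 = (72*√20/169 + 324715) - 62485 = (72*(2*√5)/169 + 324715) - 62485 = (144*√5/169 + 324715) - 62485 = (324715 + 144*√5/169) - 62485 = 262230 + 144*√5/169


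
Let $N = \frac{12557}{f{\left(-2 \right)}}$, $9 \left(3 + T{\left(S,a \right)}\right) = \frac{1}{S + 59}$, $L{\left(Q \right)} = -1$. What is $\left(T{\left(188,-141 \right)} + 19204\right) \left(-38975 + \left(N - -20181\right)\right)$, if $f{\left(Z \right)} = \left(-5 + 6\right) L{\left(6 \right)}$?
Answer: $- \frac{1338180566224}{2223} \approx -6.0197 \cdot 10^{8}$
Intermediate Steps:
$T{\left(S,a \right)} = -3 + \frac{1}{9 \left(59 + S\right)}$ ($T{\left(S,a \right)} = -3 + \frac{1}{9 \left(S + 59\right)} = -3 + \frac{1}{9 \left(59 + S\right)}$)
$f{\left(Z \right)} = -1$ ($f{\left(Z \right)} = \left(-5 + 6\right) \left(-1\right) = 1 \left(-1\right) = -1$)
$N = -12557$ ($N = \frac{12557}{-1} = 12557 \left(-1\right) = -12557$)
$\left(T{\left(188,-141 \right)} + 19204\right) \left(-38975 + \left(N - -20181\right)\right) = \left(\frac{-1592 - 5076}{9 \left(59 + 188\right)} + 19204\right) \left(-38975 - -7624\right) = \left(\frac{-1592 - 5076}{9 \cdot 247} + 19204\right) \left(-38975 + \left(-12557 + 20181\right)\right) = \left(\frac{1}{9} \cdot \frac{1}{247} \left(-6668\right) + 19204\right) \left(-38975 + 7624\right) = \left(- \frac{6668}{2223} + 19204\right) \left(-31351\right) = \frac{42683824}{2223} \left(-31351\right) = - \frac{1338180566224}{2223}$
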